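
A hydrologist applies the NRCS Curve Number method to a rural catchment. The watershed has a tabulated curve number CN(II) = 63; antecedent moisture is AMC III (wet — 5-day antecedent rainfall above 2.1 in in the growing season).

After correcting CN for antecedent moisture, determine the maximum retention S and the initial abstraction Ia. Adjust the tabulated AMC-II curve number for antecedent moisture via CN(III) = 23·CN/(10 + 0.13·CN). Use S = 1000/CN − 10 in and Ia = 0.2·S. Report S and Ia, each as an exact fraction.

CN(III) from CN(II)=63: (23·63)/(10 + 0.13·63) = 144900/1819 ≈ 79.659
S = 1000/(144900/1819) − 10 = 3700/1449 in ≈ 2.553 in
Initial abstraction Ia = S/5 = (3700/1449)/5 = 740/1449 ≈ 0.511 in

S = 3700/1449 in ≈ 2.553 in; Ia = 740/1449 in ≈ 0.511 in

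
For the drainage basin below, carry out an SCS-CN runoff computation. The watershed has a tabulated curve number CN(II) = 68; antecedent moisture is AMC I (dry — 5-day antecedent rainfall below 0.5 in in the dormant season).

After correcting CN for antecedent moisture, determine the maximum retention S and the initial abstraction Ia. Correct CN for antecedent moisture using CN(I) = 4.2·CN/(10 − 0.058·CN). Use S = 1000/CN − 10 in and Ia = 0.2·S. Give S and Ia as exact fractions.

S = 4000/357 in ≈ 11.204 in; Ia = 800/357 in ≈ 2.241 in

CN(I) from CN(II)=68: (4.2·68)/(10 − 0.058·68) = 35700/757 ≈ 47.160
Retention S: 1000/CN − 10 with CN=47.160 → S = 4000/357 ≈ 11.204 in
Ia = 0.2·(4000/357) = 800/357 in ≈ 2.241 in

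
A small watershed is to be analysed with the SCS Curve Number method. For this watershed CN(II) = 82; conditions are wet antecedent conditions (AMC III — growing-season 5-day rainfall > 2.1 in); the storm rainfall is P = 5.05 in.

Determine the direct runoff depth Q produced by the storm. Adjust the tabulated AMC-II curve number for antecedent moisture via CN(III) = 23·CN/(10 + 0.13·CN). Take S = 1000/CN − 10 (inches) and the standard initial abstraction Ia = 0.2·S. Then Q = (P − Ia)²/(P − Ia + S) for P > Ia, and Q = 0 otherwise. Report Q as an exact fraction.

Wet (AMC III): CN(III) = 23·82/(10 + 0.13·82) = 1886/(1033/50) = 94300/1033 ≈ 91.288
Max retention: S = 1000/(94300/1033) − 10 = 900/943 in (≈ 0.954 in)
Ia = 0.2S: 0.2·0.954 = 0.191 in (exactly 180/943)
P − Ia = 5.050 − 0.191 = 91643/18860 ≈ 4.859 in (> 0, runoff occurs)
Runoff Q = (P−Ia)²/(P−Ia+S) = (4.859)²/(4.859+0.954) = 8398439449/2067866980 ≈ 4.061 in

Q = 8398439449/2067866980 in ≈ 4.061 in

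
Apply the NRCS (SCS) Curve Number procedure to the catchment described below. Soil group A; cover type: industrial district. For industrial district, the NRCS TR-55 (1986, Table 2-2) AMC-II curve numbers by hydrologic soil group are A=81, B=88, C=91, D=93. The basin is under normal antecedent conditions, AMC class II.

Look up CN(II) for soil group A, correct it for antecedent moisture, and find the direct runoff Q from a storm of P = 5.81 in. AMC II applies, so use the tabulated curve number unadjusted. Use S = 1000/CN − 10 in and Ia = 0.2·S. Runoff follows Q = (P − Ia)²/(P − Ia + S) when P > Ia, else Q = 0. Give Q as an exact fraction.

NRCS table: industrial district, soil group A → CN(II) = 81
CN(II) = 81; AMC II needs no correction.
Max retention: S = 1000/81 − 10 = 190/81 in (≈ 2.346 in)
Ia = 0.2S: 0.2·2.346 = 0.469 in (exactly 38/81)
P − Ia = 5.810 − 0.469 = 43261/8100 ≈ 5.341 in (> 0, runoff occurs)
Q: (43261/8100)² ÷ (62261/8100) = 1871514121/504314100 in (≈ 3.711 in)

Q = 1871514121/504314100 in ≈ 3.711 in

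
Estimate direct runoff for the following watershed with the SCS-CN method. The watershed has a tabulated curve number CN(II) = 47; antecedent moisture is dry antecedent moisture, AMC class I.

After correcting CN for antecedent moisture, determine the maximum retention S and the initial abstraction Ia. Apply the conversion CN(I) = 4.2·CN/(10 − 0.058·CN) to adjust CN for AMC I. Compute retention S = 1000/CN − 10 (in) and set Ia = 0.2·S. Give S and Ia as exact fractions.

Dry (AMC I): CN(I) = 4.2·47/(10 − 0.058·47) = (987/5)/(3637/500) = 98700/3637 ≈ 27.138
Max retention: S = 1000/(98700/3637) − 10 = 26500/987 in (≈ 26.849 in)
Ia = 0.2·(26500/987) = 5300/987 in ≈ 5.370 in

S = 26500/987 in ≈ 26.849 in; Ia = 5300/987 in ≈ 5.370 in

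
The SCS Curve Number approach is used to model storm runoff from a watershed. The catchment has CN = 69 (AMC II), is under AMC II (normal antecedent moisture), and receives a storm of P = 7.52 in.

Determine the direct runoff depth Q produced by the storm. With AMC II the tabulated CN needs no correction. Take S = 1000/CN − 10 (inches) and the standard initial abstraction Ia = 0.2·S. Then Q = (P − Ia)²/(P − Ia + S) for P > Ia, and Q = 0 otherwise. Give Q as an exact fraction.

AMC II — tabulated CN = 69 applies directly.
Max retention: S = 1000/69 − 10 = 310/69 in (≈ 4.493 in)
Ia = 0.2·(310/69) = 62/69 in ≈ 0.899 in
Since P=7.520 > Ia=0.899: effective rainfall P−Ia = 11422/1725 in
Q: (11422/1725)² ÷ (19172/1725) = 32615521/8267925 in (≈ 3.945 in)

Q = 32615521/8267925 in ≈ 3.945 in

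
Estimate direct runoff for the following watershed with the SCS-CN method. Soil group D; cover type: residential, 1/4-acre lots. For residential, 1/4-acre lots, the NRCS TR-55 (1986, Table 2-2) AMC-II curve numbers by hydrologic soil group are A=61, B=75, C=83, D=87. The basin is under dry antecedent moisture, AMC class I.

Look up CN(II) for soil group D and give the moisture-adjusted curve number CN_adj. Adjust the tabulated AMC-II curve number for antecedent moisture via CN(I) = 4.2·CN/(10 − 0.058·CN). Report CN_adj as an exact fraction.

NRCS table: residential, 1/4-acre lots, soil group D → CN(II) = 87
Adjust CN=87 to AMC I: 4.2·87/(10 − 0.058·87) → (1827/5) ÷ (2477/500) = 182700/2477 ≈ 73.759

CN_adj = 182700/2477 ≈ 73.759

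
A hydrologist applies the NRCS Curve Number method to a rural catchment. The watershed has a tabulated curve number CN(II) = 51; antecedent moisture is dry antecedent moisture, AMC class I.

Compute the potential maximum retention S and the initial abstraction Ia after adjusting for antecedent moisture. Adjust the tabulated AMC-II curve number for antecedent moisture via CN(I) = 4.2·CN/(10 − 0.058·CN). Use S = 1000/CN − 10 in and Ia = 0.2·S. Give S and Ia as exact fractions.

Dry (AMC I): CN(I) = 4.2·51/(10 − 0.058·51) = (1071/5)/(3521/500) = 15300/503 ≈ 30.417
Retention S: 1000/CN − 10 with CN=30.417 → S = 3500/153 ≈ 22.876 in
Ia = 0.2S: 0.2·22.876 = 4.575 in (exactly 700/153)

S = 3500/153 in ≈ 22.876 in; Ia = 700/153 in ≈ 4.575 in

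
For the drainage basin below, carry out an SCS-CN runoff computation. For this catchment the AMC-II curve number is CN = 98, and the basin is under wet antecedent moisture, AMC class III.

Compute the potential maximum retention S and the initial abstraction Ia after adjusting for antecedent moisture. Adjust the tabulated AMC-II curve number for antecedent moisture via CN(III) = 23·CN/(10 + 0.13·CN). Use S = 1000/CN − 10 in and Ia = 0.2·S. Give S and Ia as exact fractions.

Wet (AMC III): CN(III) = 23·98/(10 + 0.13·98) = 2254/(1137/50) = 112700/1137 ≈ 99.120
S = 1000/(112700/1137) − 10 = 100/1127 in ≈ 0.089 in
Ia = 0.2S: 0.2·0.089 = 0.018 in (exactly 20/1127)

S = 100/1127 in ≈ 0.089 in; Ia = 20/1127 in ≈ 0.018 in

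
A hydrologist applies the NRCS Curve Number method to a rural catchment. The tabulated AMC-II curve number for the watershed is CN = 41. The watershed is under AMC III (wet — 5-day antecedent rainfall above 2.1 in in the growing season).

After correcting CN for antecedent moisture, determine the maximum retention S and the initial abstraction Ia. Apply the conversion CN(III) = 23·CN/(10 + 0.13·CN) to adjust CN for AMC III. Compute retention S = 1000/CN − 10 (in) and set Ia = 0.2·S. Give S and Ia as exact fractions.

Wet (AMC III): CN(III) = 23·41/(10 + 0.13·41) = 943/(1533/100) = 94300/1533 ≈ 61.513
Max retention: S = 1000/(94300/1533) − 10 = 5900/943 in (≈ 6.257 in)
Ia = 0.2·(5900/943) = 1180/943 in ≈ 1.251 in

S = 5900/943 in ≈ 6.257 in; Ia = 1180/943 in ≈ 1.251 in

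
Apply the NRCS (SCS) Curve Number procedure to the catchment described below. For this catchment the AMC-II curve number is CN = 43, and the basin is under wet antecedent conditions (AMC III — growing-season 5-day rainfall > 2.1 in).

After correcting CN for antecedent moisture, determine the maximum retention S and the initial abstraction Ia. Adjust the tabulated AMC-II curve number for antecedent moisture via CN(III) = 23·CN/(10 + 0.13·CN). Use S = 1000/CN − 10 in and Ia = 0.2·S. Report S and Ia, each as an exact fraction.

Adjust CN=43 to AMC III: 23·43/(10 + 0.13·43) → 989 ÷ (1559/100) = 98900/1559 ≈ 63.438
S = 1000/(98900/1559) − 10 = 5700/989 in ≈ 5.763 in
Initial abstraction Ia = S/5 = (5700/989)/5 = 1140/989 ≈ 1.153 in

S = 5700/989 in ≈ 5.763 in; Ia = 1140/989 in ≈ 1.153 in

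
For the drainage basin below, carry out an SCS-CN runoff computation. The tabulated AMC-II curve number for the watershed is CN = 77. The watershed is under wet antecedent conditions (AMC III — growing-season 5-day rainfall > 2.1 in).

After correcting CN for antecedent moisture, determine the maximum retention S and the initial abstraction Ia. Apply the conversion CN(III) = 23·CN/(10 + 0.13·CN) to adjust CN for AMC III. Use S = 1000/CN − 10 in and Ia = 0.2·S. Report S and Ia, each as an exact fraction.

Adjust CN=77 to AMC III: 23·77/(10 + 0.13·77) → 1771 ÷ (2001/100) = 7700/87 ≈ 88.506
S = 1000/(7700/87) − 10 = 100/77 in ≈ 1.299 in
Ia = 0.2·(100/77) = 20/77 in ≈ 0.260 in

S = 100/77 in ≈ 1.299 in; Ia = 20/77 in ≈ 0.260 in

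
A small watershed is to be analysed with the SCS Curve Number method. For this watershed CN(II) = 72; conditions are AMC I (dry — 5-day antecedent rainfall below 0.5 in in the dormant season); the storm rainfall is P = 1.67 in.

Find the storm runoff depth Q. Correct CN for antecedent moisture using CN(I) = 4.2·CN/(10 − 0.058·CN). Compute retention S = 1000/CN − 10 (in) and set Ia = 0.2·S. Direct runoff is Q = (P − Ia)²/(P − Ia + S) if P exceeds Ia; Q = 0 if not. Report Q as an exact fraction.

Dry (AMC I): CN(I) = 4.2·72/(10 − 0.058·72) = (1512/5)/(728/125) = 675/13 ≈ 51.923
Retention S: 1000/CN − 10 with CN=51.923 → S = 250/27 ≈ 9.259 in
Initial abstraction Ia = S/5 = (250/27)/5 = 50/27 ≈ 1.852 in
P = 1.670 ≤ Ia = 1.852 in: entire storm abstracted, Q = 0.

Q = 0 in ≈ 0.000 in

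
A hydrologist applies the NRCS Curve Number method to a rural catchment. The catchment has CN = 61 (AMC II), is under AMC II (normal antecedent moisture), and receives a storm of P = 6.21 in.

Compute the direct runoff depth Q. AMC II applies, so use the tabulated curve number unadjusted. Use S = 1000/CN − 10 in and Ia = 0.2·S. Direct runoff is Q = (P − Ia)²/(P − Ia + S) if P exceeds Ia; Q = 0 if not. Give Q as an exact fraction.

Q = 301622187/140464700 in ≈ 2.147 in

Average conditions: CN = 61 (no AMC adjustment).
S = 1000/61 − 10 = 390/61 in ≈ 6.393 in
Ia = 0.2S: 0.2·6.393 = 1.279 in (exactly 78/61)
P − Ia = 6.210 − 1.279 = 30081/6100 ≈ 4.931 in (> 0, runoff occurs)
Q: (30081/6100)² ÷ (69081/6100) = 301622187/140464700 in (≈ 2.147 in)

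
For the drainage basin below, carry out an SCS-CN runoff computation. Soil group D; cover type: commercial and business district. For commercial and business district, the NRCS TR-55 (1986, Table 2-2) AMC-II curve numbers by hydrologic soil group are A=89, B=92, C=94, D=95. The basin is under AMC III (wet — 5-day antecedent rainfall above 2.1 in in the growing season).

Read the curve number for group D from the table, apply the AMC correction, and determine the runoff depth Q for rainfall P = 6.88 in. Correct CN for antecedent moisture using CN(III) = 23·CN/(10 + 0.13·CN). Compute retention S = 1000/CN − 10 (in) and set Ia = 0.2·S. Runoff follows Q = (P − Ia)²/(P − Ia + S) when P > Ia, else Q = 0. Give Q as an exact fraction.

NRCS table: commercial and business district, soil group D → CN(II) = 95
CN(III) from CN(II)=95: (23·95)/(10 + 0.13·95) = 43700/447 ≈ 97.763
Max retention: S = 1000/(43700/447) − 10 = 100/437 in (≈ 0.229 in)
Ia = 0.2·(100/437) = 20/437 in ≈ 0.046 in
Excess rainfall: 6.880 − 0.046 = 6.834 in; P > Ia so Q > 0
Runoff Q = (P−Ia)²/(P−Ia+S) = (6.834)²/(6.834+0.229) = 1393678224/210754175 ≈ 6.613 in

Q = 1393678224/210754175 in ≈ 6.613 in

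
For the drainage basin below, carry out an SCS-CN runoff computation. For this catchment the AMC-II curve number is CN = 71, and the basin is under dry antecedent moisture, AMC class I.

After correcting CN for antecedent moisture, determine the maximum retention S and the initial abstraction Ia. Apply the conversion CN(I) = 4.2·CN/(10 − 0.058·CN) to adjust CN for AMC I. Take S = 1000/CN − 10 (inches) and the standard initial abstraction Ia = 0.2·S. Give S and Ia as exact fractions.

S = 14500/1491 in ≈ 9.725 in; Ia = 2900/1491 in ≈ 1.945 in

CN(I) from CN(II)=71: (4.2·71)/(10 − 0.058·71) = 149100/2941 ≈ 50.697
S = 1000/(149100/2941) − 10 = 14500/1491 in ≈ 9.725 in
Initial abstraction Ia = S/5 = (14500/1491)/5 = 2900/1491 ≈ 1.945 in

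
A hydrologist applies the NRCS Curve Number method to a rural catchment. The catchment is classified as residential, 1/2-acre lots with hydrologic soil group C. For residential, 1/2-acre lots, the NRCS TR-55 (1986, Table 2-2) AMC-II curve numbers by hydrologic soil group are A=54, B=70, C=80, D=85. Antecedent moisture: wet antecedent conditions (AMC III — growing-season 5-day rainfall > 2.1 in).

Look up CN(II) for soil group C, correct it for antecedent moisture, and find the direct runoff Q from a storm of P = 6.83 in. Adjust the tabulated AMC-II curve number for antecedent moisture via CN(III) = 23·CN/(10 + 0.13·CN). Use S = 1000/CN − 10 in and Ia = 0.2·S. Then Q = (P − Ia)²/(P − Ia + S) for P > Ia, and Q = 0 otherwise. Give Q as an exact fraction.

NRCS table: residential, 1/2-acre lots, soil group C → CN(II) = 80
CN(III) from CN(II)=80: (23·80)/(10 + 0.13·80) = 4600/51 ≈ 90.196
S = 1000/(4600/51) − 10 = 25/23 in ≈ 1.087 in
Ia = 0.2S: 0.2·1.087 = 0.217 in (exactly 5/23)
Excess rainfall: 6.830 − 0.217 = 6.613 in; P > Ia so Q > 0
Q = (15209/2300)²/((15209/2300) + 25/23) = (231313681/5290000)/(17709/2300) = 231313681/40730700 in ≈ 5.679 in

Q = 231313681/40730700 in ≈ 5.679 in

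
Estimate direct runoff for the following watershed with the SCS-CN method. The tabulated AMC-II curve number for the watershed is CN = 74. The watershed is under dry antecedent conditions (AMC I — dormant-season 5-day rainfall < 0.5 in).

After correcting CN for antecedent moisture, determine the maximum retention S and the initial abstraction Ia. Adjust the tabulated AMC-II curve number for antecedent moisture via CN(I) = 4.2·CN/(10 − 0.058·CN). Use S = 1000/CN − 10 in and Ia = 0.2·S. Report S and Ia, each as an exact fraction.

S = 6500/777 in ≈ 8.366 in; Ia = 1300/777 in ≈ 1.673 in

Dry (AMC I): CN(I) = 4.2·74/(10 − 0.058·74) = (1554/5)/(1427/250) = 77700/1427 ≈ 54.450
S = 1000/(77700/1427) − 10 = 6500/777 in ≈ 8.366 in
Initial abstraction Ia = S/5 = (6500/777)/5 = 1300/777 ≈ 1.673 in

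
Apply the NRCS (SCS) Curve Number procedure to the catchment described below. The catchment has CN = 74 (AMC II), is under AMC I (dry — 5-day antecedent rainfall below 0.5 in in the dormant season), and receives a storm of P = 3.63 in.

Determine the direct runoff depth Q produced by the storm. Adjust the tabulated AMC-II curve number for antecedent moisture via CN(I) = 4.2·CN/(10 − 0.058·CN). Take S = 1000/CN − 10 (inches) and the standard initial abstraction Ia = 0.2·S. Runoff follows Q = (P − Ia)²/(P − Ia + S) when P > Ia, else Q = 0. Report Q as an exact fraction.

Adjust CN=74 to AMC I: 4.2·74/(10 − 0.058·74) → (1554/5) ÷ (1427/250) = 77700/1427 ≈ 54.450
S = 1000/(77700/1427) − 10 = 6500/777 in ≈ 8.366 in
Ia = 0.2S: 0.2·8.366 = 1.673 in (exactly 1300/777)
P − Ia = 3.630 − 1.673 = 152051/77700 ≈ 1.957 in (> 0, runoff occurs)
Q = (152051/77700)²/((152051/77700) + 6500/777) = (23119506601/6037290000)/(802051/77700) = 23119506601/62319362700 in ≈ 0.371 in

Q = 23119506601/62319362700 in ≈ 0.371 in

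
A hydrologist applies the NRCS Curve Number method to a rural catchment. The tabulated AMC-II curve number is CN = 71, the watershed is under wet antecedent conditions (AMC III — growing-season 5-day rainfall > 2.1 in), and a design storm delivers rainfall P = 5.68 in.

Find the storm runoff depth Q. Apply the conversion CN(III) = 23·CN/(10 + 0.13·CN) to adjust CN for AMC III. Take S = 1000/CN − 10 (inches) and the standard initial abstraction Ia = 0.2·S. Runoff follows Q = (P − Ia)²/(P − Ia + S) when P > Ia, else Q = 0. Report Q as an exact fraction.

Q = 23628336498/5917297975 in ≈ 3.993 in

Wet (AMC III): CN(III) = 23·71/(10 + 0.13·71) = 1633/(1923/100) = 163300/1923 ≈ 84.919
Max retention: S = 1000/(163300/1923) − 10 = 2900/1633 in (≈ 1.776 in)
Ia = 0.2S: 0.2·1.776 = 0.355 in (exactly 580/1633)
Excess rainfall: 5.680 − 0.355 = 5.325 in; P > Ia so Q > 0
Q: (217386/40825)² ÷ (289886/40825) = 23628336498/5917297975 in (≈ 3.993 in)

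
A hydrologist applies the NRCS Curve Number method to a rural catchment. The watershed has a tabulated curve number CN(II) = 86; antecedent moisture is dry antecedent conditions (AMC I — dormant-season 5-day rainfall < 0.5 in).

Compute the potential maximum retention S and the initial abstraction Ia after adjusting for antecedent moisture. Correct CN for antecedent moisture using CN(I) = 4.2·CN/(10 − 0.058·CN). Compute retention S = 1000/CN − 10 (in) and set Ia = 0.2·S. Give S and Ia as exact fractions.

S = 500/129 in ≈ 3.876 in; Ia = 100/129 in ≈ 0.775 in

Dry (AMC I): CN(I) = 4.2·86/(10 − 0.058·86) = (1806/5)/(1253/250) = 12900/179 ≈ 72.067
Retention S: 1000/CN − 10 with CN=72.067 → S = 500/129 ≈ 3.876 in
Ia = 0.2S: 0.2·3.876 = 0.775 in (exactly 100/129)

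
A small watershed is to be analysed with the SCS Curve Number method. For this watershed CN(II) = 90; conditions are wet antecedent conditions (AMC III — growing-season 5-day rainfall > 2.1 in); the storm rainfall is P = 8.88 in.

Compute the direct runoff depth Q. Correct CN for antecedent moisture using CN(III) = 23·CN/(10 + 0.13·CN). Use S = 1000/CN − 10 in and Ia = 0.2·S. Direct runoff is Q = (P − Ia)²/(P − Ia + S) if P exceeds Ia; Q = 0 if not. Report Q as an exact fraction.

CN(III) from CN(II)=90: (23·90)/(10 + 0.13·90) = 20700/217 ≈ 95.392
Max retention: S = 1000/(20700/217) − 10 = 100/207 in (≈ 0.483 in)
Ia = 0.2S: 0.2·0.483 = 0.097 in (exactly 20/207)
Since P=8.880 > Ia=0.097: effective rainfall P−Ia = 45454/5175 in
Runoff Q = (P−Ia)²/(P−Ia+S) = (8.783)²/(8.783+0.483) = 1033033058/124080975 ≈ 8.325 in

Q = 1033033058/124080975 in ≈ 8.325 in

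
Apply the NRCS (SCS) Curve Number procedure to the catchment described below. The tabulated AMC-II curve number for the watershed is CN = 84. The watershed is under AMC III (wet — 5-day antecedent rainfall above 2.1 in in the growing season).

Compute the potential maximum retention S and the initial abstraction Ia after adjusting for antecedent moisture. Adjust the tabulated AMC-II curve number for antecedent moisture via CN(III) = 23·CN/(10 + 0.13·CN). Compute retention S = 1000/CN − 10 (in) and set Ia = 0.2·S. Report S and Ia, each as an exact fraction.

S = 400/483 in ≈ 0.828 in; Ia = 80/483 in ≈ 0.166 in

CN(III) from CN(II)=84: (23·84)/(10 + 0.13·84) = 48300/523 ≈ 92.352
S = 1000/(48300/523) − 10 = 400/483 in ≈ 0.828 in
Ia = 0.2·(400/483) = 80/483 in ≈ 0.166 in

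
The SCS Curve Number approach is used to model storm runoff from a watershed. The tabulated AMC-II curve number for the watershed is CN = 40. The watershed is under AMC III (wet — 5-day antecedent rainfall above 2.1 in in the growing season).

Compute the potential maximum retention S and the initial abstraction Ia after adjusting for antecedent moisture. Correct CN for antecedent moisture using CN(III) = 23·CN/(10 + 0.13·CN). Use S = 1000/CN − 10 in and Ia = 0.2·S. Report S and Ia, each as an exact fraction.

S = 150/23 in ≈ 6.522 in; Ia = 30/23 in ≈ 1.304 in

Adjust CN=40 to AMC III: 23·40/(10 + 0.13·40) → 920 ÷ (76/5) = 1150/19 ≈ 60.526
Max retention: S = 1000/(1150/19) − 10 = 150/23 in (≈ 6.522 in)
Ia = 0.2S: 0.2·6.522 = 1.304 in (exactly 30/23)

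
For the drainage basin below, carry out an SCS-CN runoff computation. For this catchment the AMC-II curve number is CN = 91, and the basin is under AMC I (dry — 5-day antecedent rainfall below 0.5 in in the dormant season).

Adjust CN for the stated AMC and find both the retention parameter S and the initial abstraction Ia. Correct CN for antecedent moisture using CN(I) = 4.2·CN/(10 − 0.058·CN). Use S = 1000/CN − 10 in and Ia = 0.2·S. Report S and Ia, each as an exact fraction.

S = 1500/637 in ≈ 2.355 in; Ia = 300/637 in ≈ 0.471 in

Adjust CN=91 to AMC I: 4.2·91/(10 − 0.058·91) → (1911/5) ÷ (2361/500) = 63700/787 ≈ 80.940
Retention S: 1000/CN − 10 with CN=80.940 → S = 1500/637 ≈ 2.355 in
Ia = 0.2·(1500/637) = 300/637 in ≈ 0.471 in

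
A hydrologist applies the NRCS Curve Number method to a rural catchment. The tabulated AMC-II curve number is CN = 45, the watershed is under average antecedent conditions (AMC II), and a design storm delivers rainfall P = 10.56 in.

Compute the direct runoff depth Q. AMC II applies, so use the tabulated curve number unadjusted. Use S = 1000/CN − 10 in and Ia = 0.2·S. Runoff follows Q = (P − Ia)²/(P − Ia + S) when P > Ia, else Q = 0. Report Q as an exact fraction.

AMC II — tabulated CN = 45 applies directly.
S = 1000/45 − 10 = 110/9 in ≈ 12.222 in
Ia = 0.2S: 0.2·12.222 = 2.444 in (exactly 22/9)
Excess rainfall: 10.560 − 2.444 = 8.116 in; P > Ia so Q > 0
Runoff Q = (P−Ia)²/(P−Ia+S) = (8.116)²/(8.116+12.222) = 75779/23400 ≈ 3.238 in

Q = 75779/23400 in ≈ 3.238 in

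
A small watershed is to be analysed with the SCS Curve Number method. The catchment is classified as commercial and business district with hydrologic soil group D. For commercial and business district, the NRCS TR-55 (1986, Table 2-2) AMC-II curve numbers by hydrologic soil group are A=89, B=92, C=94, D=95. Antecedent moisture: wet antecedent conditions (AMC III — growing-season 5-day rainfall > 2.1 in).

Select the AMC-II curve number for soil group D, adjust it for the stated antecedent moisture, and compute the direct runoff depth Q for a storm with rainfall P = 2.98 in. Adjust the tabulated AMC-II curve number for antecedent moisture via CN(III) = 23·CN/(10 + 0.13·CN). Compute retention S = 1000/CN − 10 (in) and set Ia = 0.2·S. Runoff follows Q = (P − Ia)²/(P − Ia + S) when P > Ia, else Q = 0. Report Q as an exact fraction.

NRCS table: commercial and business district, soil group D → CN(II) = 95
Wet (AMC III): CN(III) = 23·95/(10 + 0.13·95) = 2185/(447/20) = 43700/447 ≈ 97.763
Max retention: S = 1000/(43700/447) − 10 = 100/437 in (≈ 0.229 in)
Ia = 0.2S: 0.2·0.229 = 0.046 in (exactly 20/437)
Excess rainfall: 2.980 − 0.046 = 2.934 in; P > Ia so Q > 0
Q = (64113/21850)²/((64113/21850) + 100/437) = (4110476769/477422500)/(69113/21850) = 4110476769/1510119050 in ≈ 2.722 in

Q = 4110476769/1510119050 in ≈ 2.722 in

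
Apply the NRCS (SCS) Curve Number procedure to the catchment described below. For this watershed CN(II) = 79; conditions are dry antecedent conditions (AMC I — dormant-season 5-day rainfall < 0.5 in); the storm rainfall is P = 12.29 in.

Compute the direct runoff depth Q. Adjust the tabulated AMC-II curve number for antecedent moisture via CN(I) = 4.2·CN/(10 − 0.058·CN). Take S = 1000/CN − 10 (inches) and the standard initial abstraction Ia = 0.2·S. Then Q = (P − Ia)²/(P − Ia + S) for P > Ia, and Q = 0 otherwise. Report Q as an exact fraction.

Q = 7584842281/1083018900 in ≈ 7.003 in

CN(I) from CN(II)=79: (4.2·79)/(10 − 0.058·79) = 7900/129 ≈ 61.240
Retention S: 1000/CN − 10 with CN=61.240 → S = 500/79 ≈ 6.329 in
Ia = 0.2·(500/79) = 100/79 in ≈ 1.266 in
Since P=12.290 > Ia=1.266: effective rainfall P−Ia = 87091/7900 in
Runoff Q = (P−Ia)²/(P−Ia+S) = (11.024)²/(11.024+6.329) = 7584842281/1083018900 ≈ 7.003 in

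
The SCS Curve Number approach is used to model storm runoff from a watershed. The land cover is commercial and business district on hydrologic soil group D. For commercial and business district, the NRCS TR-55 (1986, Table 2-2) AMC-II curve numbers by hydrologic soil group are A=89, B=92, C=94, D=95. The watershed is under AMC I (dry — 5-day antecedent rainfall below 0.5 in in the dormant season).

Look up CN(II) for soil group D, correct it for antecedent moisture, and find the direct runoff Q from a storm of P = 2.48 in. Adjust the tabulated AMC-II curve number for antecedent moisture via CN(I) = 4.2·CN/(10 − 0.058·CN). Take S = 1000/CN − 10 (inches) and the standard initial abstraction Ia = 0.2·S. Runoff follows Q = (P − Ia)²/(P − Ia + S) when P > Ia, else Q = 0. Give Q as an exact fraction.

NRCS table: commercial and business district, soil group D → CN(II) = 95
CN(I) from CN(II)=95: (4.2·95)/(10 − 0.058·95) = 39900/449 ≈ 88.864
Retention S: 1000/CN − 10 with CN=88.864 → S = 500/399 ≈ 1.253 in
Ia = 0.2·(500/399) = 100/399 in ≈ 0.251 in
P − Ia = 2.480 − 0.251 = 22238/9975 ≈ 2.229 in (> 0, runoff occurs)
Runoff Q = (P−Ia)²/(P−Ia+S) = (2.229)²/(2.229+1.253) = 247264322/173255775 ≈ 1.427 in

Q = 247264322/173255775 in ≈ 1.427 in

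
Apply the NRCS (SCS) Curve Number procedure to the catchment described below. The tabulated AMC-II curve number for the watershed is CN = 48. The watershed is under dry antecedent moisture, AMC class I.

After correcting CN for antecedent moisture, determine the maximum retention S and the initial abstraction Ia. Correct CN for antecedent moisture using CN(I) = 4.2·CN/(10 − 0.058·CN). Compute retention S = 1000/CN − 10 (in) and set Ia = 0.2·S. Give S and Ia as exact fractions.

S = 1625/63 in ≈ 25.794 in; Ia = 325/63 in ≈ 5.159 in

Adjust CN=48 to AMC I: 4.2·48/(10 − 0.058·48) → (1008/5) ÷ (902/125) = 12600/451 ≈ 27.938
Max retention: S = 1000/(12600/451) − 10 = 1625/63 in (≈ 25.794 in)
Ia = 0.2·(1625/63) = 325/63 in ≈ 5.159 in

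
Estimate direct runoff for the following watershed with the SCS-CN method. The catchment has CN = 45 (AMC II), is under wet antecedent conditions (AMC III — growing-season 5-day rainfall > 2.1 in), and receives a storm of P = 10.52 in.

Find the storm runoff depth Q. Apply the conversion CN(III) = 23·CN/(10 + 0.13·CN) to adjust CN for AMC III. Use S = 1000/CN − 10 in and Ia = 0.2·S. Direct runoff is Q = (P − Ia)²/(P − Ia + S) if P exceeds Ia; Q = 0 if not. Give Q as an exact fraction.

Wet (AMC III): CN(III) = 23·45/(10 + 0.13·45) = 1035/(317/20) = 20700/317 ≈ 65.300
Max retention: S = 1000/(20700/317) − 10 = 1100/207 in (≈ 5.314 in)
Initial abstraction Ia = S/5 = (1100/207)/5 = 220/207 ≈ 1.063 in
Since P=10.520 > Ia=1.063: effective rainfall P−Ia = 48941/5175 in
Runoff Q = (P−Ia)²/(P−Ia+S) = (9.457)²/(9.457+5.314) = 2395221481/395582175 ≈ 6.055 in

Q = 2395221481/395582175 in ≈ 6.055 in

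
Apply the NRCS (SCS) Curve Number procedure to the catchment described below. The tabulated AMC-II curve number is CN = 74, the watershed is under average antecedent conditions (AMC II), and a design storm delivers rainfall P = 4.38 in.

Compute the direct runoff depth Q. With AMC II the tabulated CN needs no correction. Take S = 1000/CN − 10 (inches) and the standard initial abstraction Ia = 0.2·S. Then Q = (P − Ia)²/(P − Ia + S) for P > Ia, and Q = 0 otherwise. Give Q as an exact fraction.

Q = 46280809/24610550 in ≈ 1.881 in

AMC II — tabulated CN = 74 applies directly.
S = 1000/74 − 10 = 130/37 in ≈ 3.514 in
Ia = 0.2·(130/37) = 26/37 in ≈ 0.703 in
Excess rainfall: 4.380 − 0.703 = 3.677 in; P > Ia so Q > 0
Q = (6803/1850)²/((6803/1850) + 130/37) = (46280809/3422500)/(13303/1850) = 46280809/24610550 in ≈ 1.881 in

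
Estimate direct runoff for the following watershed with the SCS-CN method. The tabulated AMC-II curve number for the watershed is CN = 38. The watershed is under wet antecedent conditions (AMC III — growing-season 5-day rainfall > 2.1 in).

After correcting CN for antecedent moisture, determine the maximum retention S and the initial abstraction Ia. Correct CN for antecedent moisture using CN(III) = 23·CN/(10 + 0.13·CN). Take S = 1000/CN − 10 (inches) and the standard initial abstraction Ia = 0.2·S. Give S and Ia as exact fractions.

Adjust CN=38 to AMC III: 23·38/(10 + 0.13·38) → 874 ÷ (747/50) = 43700/747 ≈ 58.501
Max retention: S = 1000/(43700/747) − 10 = 3100/437 in (≈ 7.094 in)
Ia = 0.2·(3100/437) = 620/437 in ≈ 1.419 in

S = 3100/437 in ≈ 7.094 in; Ia = 620/437 in ≈ 1.419 in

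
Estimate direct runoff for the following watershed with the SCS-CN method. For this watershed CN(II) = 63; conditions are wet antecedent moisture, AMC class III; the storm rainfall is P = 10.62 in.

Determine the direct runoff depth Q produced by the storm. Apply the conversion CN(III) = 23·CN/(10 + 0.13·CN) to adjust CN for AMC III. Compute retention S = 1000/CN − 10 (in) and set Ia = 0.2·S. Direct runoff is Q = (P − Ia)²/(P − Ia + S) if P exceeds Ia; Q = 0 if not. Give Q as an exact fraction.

Q = 536437591561/66467006550 in ≈ 8.071 in

Wet (AMC III): CN(III) = 23·63/(10 + 0.13·63) = 1449/(1819/100) = 144900/1819 ≈ 79.659
S = 1000/(144900/1819) − 10 = 3700/1449 in ≈ 2.553 in
Ia = 0.2·(3700/1449) = 740/1449 in ≈ 0.511 in
Excess rainfall: 10.620 − 0.511 = 10.109 in; P > Ia so Q > 0
Q: (732419/72450)² ÷ (917419/72450) = 536437591561/66467006550 in (≈ 8.071 in)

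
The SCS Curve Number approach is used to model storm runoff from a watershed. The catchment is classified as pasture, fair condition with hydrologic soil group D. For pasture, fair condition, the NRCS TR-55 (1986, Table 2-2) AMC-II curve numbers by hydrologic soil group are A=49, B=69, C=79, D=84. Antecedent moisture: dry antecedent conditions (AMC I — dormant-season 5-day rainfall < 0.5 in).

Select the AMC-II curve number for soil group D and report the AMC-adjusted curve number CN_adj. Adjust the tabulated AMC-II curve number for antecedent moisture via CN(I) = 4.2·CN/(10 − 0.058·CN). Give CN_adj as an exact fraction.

NRCS table: pasture, fair condition, soil group D → CN(II) = 84
Adjust CN=84 to AMC I: 4.2·84/(10 − 0.058·84) → (1764/5) ÷ (641/125) = 44100/641 ≈ 68.799

CN_adj = 44100/641 ≈ 68.799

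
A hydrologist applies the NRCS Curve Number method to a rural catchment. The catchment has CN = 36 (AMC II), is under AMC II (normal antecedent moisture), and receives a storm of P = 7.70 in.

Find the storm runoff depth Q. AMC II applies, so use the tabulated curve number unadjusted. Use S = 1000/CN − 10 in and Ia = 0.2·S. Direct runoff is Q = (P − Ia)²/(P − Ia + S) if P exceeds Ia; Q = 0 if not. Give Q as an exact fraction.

CN(II) = 36; AMC II needs no correction.
Retention S: 1000/CN − 10 with CN=36.000 → S = 160/9 ≈ 17.778 in
Ia = 0.2S: 0.2·17.778 = 3.556 in (exactly 32/9)
P − Ia = 7.700 − 3.556 = 373/90 ≈ 4.144 in (> 0, runoff occurs)
Q = (373/90)²/((373/90) + 160/9) = (139129/8100)/(1973/90) = 139129/177570 in ≈ 0.784 in

Q = 139129/177570 in ≈ 0.784 in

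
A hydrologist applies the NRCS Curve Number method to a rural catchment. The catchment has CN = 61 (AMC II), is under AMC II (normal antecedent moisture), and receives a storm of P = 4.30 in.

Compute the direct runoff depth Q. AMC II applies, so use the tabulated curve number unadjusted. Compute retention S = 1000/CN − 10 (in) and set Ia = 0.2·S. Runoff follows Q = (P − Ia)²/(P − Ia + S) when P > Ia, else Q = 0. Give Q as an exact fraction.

AMC II — tabulated CN = 61 applies directly.
Retention S: 1000/CN − 10 with CN=61.000 → S = 390/61 ≈ 6.393 in
Ia = 0.2S: 0.2·6.393 = 1.279 in (exactly 78/61)
Since P=4.300 > Ia=1.279: effective rainfall P−Ia = 1843/610 in
Runoff Q = (P−Ia)²/(P−Ia+S) = (3.021)²/(3.021+6.393) = 3396649/3503230 ≈ 0.970 in

Q = 3396649/3503230 in ≈ 0.970 in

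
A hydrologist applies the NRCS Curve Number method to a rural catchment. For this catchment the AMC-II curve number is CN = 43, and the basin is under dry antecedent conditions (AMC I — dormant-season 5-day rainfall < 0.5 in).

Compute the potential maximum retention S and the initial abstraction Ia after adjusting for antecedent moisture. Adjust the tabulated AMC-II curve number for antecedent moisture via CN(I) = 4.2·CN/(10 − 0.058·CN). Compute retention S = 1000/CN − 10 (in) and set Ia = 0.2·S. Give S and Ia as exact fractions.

S = 9500/301 in ≈ 31.561 in; Ia = 1900/301 in ≈ 6.312 in

CN(I) from CN(II)=43: (4.2·43)/(10 − 0.058·43) = 30100/1251 ≈ 24.061
Retention S: 1000/CN − 10 with CN=24.061 → S = 9500/301 ≈ 31.561 in
Ia = 0.2S: 0.2·31.561 = 6.312 in (exactly 1900/301)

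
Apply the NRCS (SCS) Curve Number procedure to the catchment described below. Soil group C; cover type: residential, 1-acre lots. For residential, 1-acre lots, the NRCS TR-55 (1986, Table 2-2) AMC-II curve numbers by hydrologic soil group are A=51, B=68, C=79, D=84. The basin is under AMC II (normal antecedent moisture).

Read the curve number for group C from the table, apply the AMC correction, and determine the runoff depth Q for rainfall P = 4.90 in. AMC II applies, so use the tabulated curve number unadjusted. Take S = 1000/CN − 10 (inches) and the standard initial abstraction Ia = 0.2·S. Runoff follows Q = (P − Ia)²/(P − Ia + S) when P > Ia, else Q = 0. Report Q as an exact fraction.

NRCS table: residential, 1-acre lots, soil group C → CN(II) = 79
CN(II) = 79; AMC II needs no correction.
Retention S: 1000/CN − 10 with CN=79.000 → S = 210/79 ≈ 2.658 in
Ia = 0.2·(210/79) = 42/79 in ≈ 0.532 in
Excess rainfall: 4.900 − 0.532 = 4.368 in; P > Ia so Q > 0
Q: (3451/790)² ÷ (5551/790) = 1701343/626470 in (≈ 2.716 in)

Q = 1701343/626470 in ≈ 2.716 in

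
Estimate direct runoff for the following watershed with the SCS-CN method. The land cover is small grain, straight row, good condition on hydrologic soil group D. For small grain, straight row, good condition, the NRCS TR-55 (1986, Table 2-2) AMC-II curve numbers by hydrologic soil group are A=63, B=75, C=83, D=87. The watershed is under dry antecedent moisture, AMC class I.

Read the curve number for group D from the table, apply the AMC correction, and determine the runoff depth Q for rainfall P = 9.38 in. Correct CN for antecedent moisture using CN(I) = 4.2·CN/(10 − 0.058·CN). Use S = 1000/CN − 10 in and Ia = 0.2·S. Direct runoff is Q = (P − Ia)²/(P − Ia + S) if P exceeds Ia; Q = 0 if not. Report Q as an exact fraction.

Q = 627047010769/102025435050 in ≈ 6.146 in

NRCS table: small grain, straight row, good condition, soil group D → CN(II) = 87
Dry (AMC I): CN(I) = 4.2·87/(10 − 0.058·87) = (1827/5)/(2477/500) = 182700/2477 ≈ 73.759
Retention S: 1000/CN − 10 with CN=73.759 → S = 6500/1827 ≈ 3.558 in
Initial abstraction Ia = S/5 = (6500/1827)/5 = 1300/1827 ≈ 0.712 in
Since P=9.380 > Ia=0.712: effective rainfall P−Ia = 791863/91350 in
Runoff Q = (P−Ia)²/(P−Ia+S) = (8.668)²/(8.668+3.558) = 627047010769/102025435050 ≈ 6.146 in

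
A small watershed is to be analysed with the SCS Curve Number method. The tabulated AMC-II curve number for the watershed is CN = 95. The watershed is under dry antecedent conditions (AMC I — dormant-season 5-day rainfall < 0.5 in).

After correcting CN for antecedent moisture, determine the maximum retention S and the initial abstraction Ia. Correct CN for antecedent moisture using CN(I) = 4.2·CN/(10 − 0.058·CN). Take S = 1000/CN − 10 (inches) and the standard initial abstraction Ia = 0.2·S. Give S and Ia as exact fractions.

S = 500/399 in ≈ 1.253 in; Ia = 100/399 in ≈ 0.251 in

CN(I) from CN(II)=95: (4.2·95)/(10 − 0.058·95) = 39900/449 ≈ 88.864
Max retention: S = 1000/(39900/449) − 10 = 500/399 in (≈ 1.253 in)
Initial abstraction Ia = S/5 = (500/399)/5 = 100/399 ≈ 0.251 in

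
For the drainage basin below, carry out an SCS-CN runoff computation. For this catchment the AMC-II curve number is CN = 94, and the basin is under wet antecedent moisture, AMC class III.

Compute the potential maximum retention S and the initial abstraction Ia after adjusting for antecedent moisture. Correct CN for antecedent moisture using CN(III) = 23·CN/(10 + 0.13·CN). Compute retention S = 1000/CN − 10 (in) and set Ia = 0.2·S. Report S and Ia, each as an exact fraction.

Adjust CN=94 to AMC III: 23·94/(10 + 0.13·94) → 2162 ÷ (1111/50) = 108100/1111 ≈ 97.300
Retention S: 1000/CN − 10 with CN=97.300 → S = 300/1081 ≈ 0.278 in
Ia = 0.2·(300/1081) = 60/1081 in ≈ 0.056 in

S = 300/1081 in ≈ 0.278 in; Ia = 60/1081 in ≈ 0.056 in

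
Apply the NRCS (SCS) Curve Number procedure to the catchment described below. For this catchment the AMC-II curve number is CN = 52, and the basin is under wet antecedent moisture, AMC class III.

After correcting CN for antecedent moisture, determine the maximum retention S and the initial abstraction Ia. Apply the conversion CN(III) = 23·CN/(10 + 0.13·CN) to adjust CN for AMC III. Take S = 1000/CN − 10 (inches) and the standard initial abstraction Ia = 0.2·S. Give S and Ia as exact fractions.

S = 1200/299 in ≈ 4.013 in; Ia = 240/299 in ≈ 0.803 in

Adjust CN=52 to AMC III: 23·52/(10 + 0.13·52) → 1196 ÷ (419/25) = 29900/419 ≈ 71.360
Max retention: S = 1000/(29900/419) − 10 = 1200/299 in (≈ 4.013 in)
Initial abstraction Ia = S/5 = (1200/299)/5 = 240/299 ≈ 0.803 in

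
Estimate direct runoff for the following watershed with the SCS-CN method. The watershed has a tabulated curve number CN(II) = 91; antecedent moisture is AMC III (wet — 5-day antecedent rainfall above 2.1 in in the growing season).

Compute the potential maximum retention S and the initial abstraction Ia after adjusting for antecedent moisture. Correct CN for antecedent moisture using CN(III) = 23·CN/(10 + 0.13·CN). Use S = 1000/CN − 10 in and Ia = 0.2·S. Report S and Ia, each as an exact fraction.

S = 900/2093 in ≈ 0.430 in; Ia = 180/2093 in ≈ 0.086 in

CN(III) from CN(II)=91: (23·91)/(10 + 0.13·91) = 209300/2183 ≈ 95.877
S = 1000/(209300/2183) − 10 = 900/2093 in ≈ 0.430 in
Ia = 0.2S: 0.2·0.430 = 0.086 in (exactly 180/2093)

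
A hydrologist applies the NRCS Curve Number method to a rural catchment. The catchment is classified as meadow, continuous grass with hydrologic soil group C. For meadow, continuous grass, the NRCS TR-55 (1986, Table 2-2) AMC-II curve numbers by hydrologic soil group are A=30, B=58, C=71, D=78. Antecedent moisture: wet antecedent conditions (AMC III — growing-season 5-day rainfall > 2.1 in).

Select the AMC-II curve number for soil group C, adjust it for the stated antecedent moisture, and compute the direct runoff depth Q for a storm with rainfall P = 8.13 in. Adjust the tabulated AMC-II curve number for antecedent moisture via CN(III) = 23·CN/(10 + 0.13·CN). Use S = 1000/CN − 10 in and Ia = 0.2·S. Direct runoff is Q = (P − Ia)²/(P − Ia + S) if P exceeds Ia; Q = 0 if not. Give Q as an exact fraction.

Q = 1611957797641/254687415700 in ≈ 6.329 in

NRCS table: meadow, continuous grass, soil group C → CN(II) = 71
Wet (AMC III): CN(III) = 23·71/(10 + 0.13·71) = 1633/(1923/100) = 163300/1923 ≈ 84.919
Max retention: S = 1000/(163300/1923) − 10 = 2900/1633 in (≈ 1.776 in)
Ia = 0.2S: 0.2·1.776 = 0.355 in (exactly 580/1633)
Excess rainfall: 8.130 − 0.355 = 7.775 in; P > Ia so Q > 0
Q = (1269629/163300)²/((1269629/163300) + 2900/1633) = (1611957797641/26666890000)/(1559629/163300) = 1611957797641/254687415700 in ≈ 6.329 in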